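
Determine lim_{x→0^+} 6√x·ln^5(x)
This is a 0·∞ indeterminate form at x → 0⁺.
Rewrite the product as 6·ln^5(x) / x^(-1/2) and apply L'Hôpital, or use the standard hierarchy x^(-1/2) ≫ |ln x|^5 as x → 0⁺.
The indeterminate product → 0, so the limit = 0.

Final answer: 0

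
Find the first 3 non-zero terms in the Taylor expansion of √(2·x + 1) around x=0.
-x^2/2 + x + 1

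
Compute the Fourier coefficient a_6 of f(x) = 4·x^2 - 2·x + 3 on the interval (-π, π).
a_6 = (1/π) ∫_{-π}^{π} f(x)·cos(6x) dx.
Evaluate the integral (use parity and integration by parts as needed): a_6 = 4/9.

Final answer: 4/9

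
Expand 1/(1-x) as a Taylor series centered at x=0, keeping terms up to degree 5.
x^5 + x^4 + x^3 + x^2 + x + 1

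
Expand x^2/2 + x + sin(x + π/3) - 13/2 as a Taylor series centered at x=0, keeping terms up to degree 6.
-√(3)·x^6/1440 + x^5/240 + √(3)·x^4/48 - x^3/12 + x^2·(1/2 - √(3)/4) + 3·x/2 - 13/2 + √(3)/2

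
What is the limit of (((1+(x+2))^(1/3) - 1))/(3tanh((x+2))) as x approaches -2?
Both numerator and denominator → 0 as x → -2; this is a 0/0 indeterminate form.
Expand each to leading order near x = -2: numerator ~ (x + 2)/3, denominator ~ 3·(x + 2).
The limit of the ratio is 1/9.

Final answer: 1/9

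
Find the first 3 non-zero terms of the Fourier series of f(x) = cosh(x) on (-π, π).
-cos(x)·sinh(π)/π + 2·cos(2·x)·sinh(π)/(5·π) + sinh(π)/π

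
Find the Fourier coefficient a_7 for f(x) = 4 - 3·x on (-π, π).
a_7 = (1/π) ∫_{-π}^{π} f(x)·cos(7x) dx.
Evaluate the integral (use parity and integration by parts as needed): a_7 = 0.

Final answer: 0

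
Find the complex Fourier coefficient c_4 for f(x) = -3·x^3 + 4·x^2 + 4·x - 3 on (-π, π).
Compute the real Fourier coefficients first: a_4 = 1, b_4 = -41/16 + 3·π^2/2.
Then c_4 = (a_4 − i·b_4)/2 = 1/2 - 3·i·π^2/4 + 41·i/32.

Final answer: 1/2 - 3·i·π^2/4 + 41·i/32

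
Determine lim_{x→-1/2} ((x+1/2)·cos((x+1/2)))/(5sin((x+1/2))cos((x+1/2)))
Both numerator and denominator → 0 as x → -1/2; this is a 0/0 indeterminate form.
Expand each to leading order near x = -1/2: numerator ~ (x + 1/2), denominator ~ 5·(x + 1/2).
The limit of the ratio is 1/5.

Final answer: 1/5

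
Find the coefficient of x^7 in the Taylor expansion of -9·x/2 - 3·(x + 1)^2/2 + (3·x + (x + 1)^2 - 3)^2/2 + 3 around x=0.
Expand to order 7: -9·x/2 - 3·(x + 1)^2/2 + (3·x + (x + 1)^2 - 3)^2/2 + 3 = x^4/2 + 5·x^3 + 9·x^2 - 35·x/2 + 7/2 + O(x^8).
The coefficient of x^7 is 0.

Final answer: 0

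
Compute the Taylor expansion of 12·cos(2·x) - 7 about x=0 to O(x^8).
-16·x^6/15 + 8·x^4 - 24·x^2 + 5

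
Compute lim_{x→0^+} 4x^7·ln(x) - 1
The product is a 0·∞ indeterminate form at x → 0⁺.
Rewrite the product as 4·ln(x) / x^(-7) and apply L'Hôpital, or use the standard hierarchy x^(-7) ≫ |ln x| as x → 0⁺.
The indeterminate product → 0, so the limit = -1.

Final answer: -1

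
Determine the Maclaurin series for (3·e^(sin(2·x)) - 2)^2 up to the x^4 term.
24·x^4 + 72·x^3 + 48·x^2 + 12·x + 1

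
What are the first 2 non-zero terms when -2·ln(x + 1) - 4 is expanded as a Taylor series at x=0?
-2·x - 4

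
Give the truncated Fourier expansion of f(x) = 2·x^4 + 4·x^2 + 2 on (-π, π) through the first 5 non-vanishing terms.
(80 - 16·π^2)·cos(x) + (-2 + 4·π^2)·cos(2·x) + (-16·π^2/9 - 16/27)·cos(3·x) + (5/8 + π^2)·cos(4·x) + 2 + 4·π^2/3 + 2·π^4/5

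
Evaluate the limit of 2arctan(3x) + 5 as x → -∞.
Evaluate the dominant behaviour as x → -∞; each term tends to a finite value or vanishes.
Limit = 5 - π.

Final answer: 5 - π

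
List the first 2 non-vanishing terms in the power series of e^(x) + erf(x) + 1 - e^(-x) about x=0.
x·(2/√(π) + 2) + 1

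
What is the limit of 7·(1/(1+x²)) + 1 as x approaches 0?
Direct substitution at x = 0 gives 8.

Final answer: 8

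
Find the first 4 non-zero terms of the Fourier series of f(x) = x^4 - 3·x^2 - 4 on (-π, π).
(60 - 8·π^2)·cos(x) + (-6 + 2·π^2)·cos(2·x) + (52/27 - 8·π^2/9)·cos(3·x) - π^2 - 4 + π^4/5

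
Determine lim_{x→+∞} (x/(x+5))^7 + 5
As x → +∞: x/(x+5) = 1/(1 + 5/x) → 1, and the 7th power of a limit-1 base also → 1; with the additive constant, 1 + 5 = 6.
Limit = 6.

Final answer: 6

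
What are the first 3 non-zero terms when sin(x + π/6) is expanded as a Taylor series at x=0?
-x^2/4 + √(3)·x/2 + 1/2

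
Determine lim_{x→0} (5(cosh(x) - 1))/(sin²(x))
Both numerator and denominator → 0 as x → 0; this is a 0/0 indeterminate form.
Expand each to leading order near x = 0: numerator ~ 5·x^2/2, denominator ~ x^2.
The limit of the ratio is 5/2.

Final answer: 5/2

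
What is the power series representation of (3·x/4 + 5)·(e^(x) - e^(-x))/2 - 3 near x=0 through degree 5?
x^5/24 + x^4/8 + 5·x^3/6 + 3·x^2/4 + 5·x - 3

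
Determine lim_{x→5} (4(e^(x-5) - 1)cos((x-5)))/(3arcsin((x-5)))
Both numerator and denominator → 0 as x → 5; this is a 0/0 indeterminate form.
Expand each to leading order near x = 5: numerator ~ 4·(x - 5), denominator ~ 3·(x - 5).
The limit of the ratio is 4/3.

Final answer: 4/3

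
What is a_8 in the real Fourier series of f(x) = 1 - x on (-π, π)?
a_8 = (1/π) ∫_{-π}^{π} f(x)·cos(8x) dx.
Evaluate the integral (use parity and integration by parts as needed): a_8 = 0.

Final answer: 0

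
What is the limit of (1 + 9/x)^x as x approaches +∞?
As x → +∞: this is the defining limit (1 + 9/x)^x → e^9.
Limit = e^(9).

Final answer: e^(9)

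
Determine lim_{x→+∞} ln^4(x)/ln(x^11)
This is an ∞/∞ indeterminate form as x → +∞.
Write ln(x^11) = 11·ln(x), reducing the quotient to ln^3(x)/11 → ∞.
Limit = ∞.

Final answer: ∞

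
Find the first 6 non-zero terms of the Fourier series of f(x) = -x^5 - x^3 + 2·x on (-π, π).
(-224 - 2·π^4 + 38·π^2)·sin(x) + (-4·π^2 + 4 + π^4)·sin(2·x) + (-2·π^4/3 + 64/81 + 22·π^2/27)·sin(3·x) + (-π^2/8 - 61/64 + π^4/2)·sin(4·x) + (-2·π^4/5 - 2·π^2/25 + 512/625)·sin(5·x) + (-56/81 + 4·π^2/27 + π^4/3)·sin(6·x)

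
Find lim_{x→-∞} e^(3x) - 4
Evaluate the dominant behaviour as x → -∞; each term tends to a finite value or vanishes.
Limit = -4.

Final answer: -4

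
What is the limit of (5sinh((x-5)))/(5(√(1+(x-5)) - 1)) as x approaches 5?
Both numerator and denominator → 0 as x → 5; this is a 0/0 indeterminate form.
Expand each to leading order near x = 5: numerator ~ 5·(x - 5), denominator ~ 5·(x - 5)/2.
The limit of the ratio is 2.

Final answer: 2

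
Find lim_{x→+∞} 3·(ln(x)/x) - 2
Evaluate the dominant behaviour as x → +∞; each term tends to a finite value or vanishes.
Limit = -2.

Final answer: -2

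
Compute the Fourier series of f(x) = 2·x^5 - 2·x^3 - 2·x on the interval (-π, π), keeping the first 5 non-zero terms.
(-84·π^2 + 4·π^4 + 500)·sin(x) + (-2·π^4 - 16 + 12·π^2)·sin(2·x) + (-116·π^2/27 + 124/81 + 4·π^4/3)·sin(3·x) + (-π^4 + 5/32 + 9·π^2/4)·sin(4·x) + (-36·π^2/25 - 284/625 + 4·π^4/5)·sin(5·x)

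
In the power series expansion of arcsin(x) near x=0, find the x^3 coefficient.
Expand to order 3: arcsin(x) = x^3/6 + x + O(x^4).
The coefficient of x^3 is 1/6.

Final answer: 1/6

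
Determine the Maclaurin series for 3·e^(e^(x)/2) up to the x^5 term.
257·x^5·e^(1/2)/1280 + 49·x^4·e^(1/2)/128 + 11·x^3·e^(1/2)/16 + 9·x^2·e^(1/2)/8 + 3·x·e^(1/2)/2 + 3·e^(1/2)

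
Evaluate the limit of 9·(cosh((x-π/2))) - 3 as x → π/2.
Direct substitution at x = π/2 gives 6.

Final answer: 6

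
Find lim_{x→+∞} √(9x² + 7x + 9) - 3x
As x → +∞: multiply by the conjugate to get (7x+9)/(√(9x²+7x+9)+3x); the denominator ~ 6x, so the limit is 7/6.
Limit = 7/6.

Final answer: 7/6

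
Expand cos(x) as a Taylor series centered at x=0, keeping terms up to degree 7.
-x^6/720 + x^4/24 - x^2/2 + 1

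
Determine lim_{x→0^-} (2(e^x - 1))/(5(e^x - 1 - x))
Both numerator and denominator → 0 as x → 0^-; this is a 0/0 indeterminate form.
Expand each to leading order near x = 0: numerator ~ 2·x, denominator ~ 5·x^2/2.
The limit of the ratio is -∞.

Final answer: -∞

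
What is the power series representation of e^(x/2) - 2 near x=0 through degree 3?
x^3/48 + x^2/8 + x/2 - 1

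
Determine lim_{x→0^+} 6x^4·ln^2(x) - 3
The product is a 0·∞ indeterminate form at x → 0⁺.
Rewrite the product as 6·ln^2(x) / x^(-4) and apply L'Hôpital, or use the standard hierarchy x^(-4) ≫ |ln x|^2 as x → 0⁺.
The indeterminate product → 0, so the limit = -3.

Final answer: -3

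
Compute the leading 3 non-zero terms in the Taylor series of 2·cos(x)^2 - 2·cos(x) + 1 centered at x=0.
7·x^4/12 - x^2 + 1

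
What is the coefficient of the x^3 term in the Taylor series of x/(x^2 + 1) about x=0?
Expand to order 3: x/(x^2 + 1) = -x^3 + x + O(x^4).
The coefficient of x^3 is -1.

Final answer: -1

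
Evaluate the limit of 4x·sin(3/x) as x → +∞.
As x → +∞: let u = 3/x → 0⁺; then 4·x·sin(3/x) = 4·3·sin(u)/u → 4·3·1 = 12.
Limit = 12.

Final answer: 12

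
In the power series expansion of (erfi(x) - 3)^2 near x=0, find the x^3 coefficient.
Expand to order 3: (erfi(x) - 3)^2 = -4·x^3/√(π) + 4·x^2/π - 12·x/√(π) + 9 + O(x^4).
The coefficient of x^3 is -4/√(π).

Final answer: -4/√(π)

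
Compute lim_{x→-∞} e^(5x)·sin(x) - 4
Evaluate the dominant behaviour as x → -∞; each term tends to a finite value or vanishes.
Limit = -4.

Final answer: -4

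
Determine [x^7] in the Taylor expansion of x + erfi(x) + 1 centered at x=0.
Expand to order 7: x + erfi(x) + 1 = x^7/(21·√(π)) + x^5/(5·√(π)) + 2·x^3/(3·√(π)) + x·(1 + 2/√(π)) + 1 + O(x^8).
The coefficient of x^7 is 1/(21·√(π)).

Final answer: 1/(21·√(π))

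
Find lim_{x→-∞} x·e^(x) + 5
The product is a 0·∞ indeterminate form at x → -∞.
Rewrite the product as x / e^(-x) (an ∞/∞ form) and apply L'Hôpital, or use the standard hierarchy e^(|x|) ≫ |x| as x → -∞.
The indeterminate product → 0, so the limit = 5.

Final answer: 5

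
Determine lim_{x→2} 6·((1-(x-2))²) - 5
Direct substitution at x = 2 gives 1.

Final answer: 1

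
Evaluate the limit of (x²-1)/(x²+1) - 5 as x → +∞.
Evaluate the dominant behaviour as x → +∞; each term tends to a finite value or vanishes.
Limit = -4.

Final answer: -4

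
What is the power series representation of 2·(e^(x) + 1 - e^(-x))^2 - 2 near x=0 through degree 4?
8·x^4/3 + 4·x^3/3 + 8·x^2 + 8·x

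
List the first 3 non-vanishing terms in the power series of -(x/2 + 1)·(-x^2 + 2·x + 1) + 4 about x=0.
x^3/2 - 5·x/2 + 3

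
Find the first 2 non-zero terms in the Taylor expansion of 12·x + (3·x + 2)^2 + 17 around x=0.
24·x + 21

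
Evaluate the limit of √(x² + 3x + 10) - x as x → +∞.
This is an ∞ − ∞ indeterminate form.
Multiply and divide by the conjugate √(x²+3x + 10) + x; the x² terms cancel, leaving (3x + 10)/(√(x²+3x + 10)+x) → 3/2.
Limit = 3/2.

Final answer: 3/2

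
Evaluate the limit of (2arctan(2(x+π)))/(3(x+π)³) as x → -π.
Both numerator and denominator → 0 as x → -π; this is a 0/0 indeterminate form.
Expand each to leading order near x = -π: numerator ~ 4·(x + π), denominator ~ 3·(x + π)^3.
The limit of the ratio is ∞.

Final answer: ∞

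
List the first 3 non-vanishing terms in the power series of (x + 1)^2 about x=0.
x^2 + 2·x + 1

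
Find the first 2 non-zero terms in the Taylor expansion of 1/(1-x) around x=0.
x + 1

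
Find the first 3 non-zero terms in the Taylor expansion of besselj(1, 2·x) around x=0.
x^5/12 - x^3/2 + x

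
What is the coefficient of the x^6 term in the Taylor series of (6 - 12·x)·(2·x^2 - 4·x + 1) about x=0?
Expand to order 6: (6 - 12·x)·(2·x^2 - 4·x + 1) = -24·x^3 + 60·x^2 - 36·x + 6 + O(x^7).
The coefficient of x^6 is 0.

Final answer: 0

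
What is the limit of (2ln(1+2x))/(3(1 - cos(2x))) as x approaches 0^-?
Both numerator and denominator → 0 as x → 0^-; this is a 0/0 indeterminate form.
Expand each to leading order near x = 0: numerator ~ 4·x, denominator ~ 6·x^2.
The limit of the ratio is -∞.

Final answer: -∞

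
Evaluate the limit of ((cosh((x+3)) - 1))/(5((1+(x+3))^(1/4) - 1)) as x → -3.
Both numerator and denominator → 0 as x → -3; this is a 0/0 indeterminate form.
Expand each to leading order near x = -3: numerator ~ (x + 3)^2/2, denominator ~ 5·(x + 3)/4.
The limit of the ratio is 0.

Final answer: 0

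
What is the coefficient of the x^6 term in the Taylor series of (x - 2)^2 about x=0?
Expand to order 6: (x - 2)^2 = x^2 - 4·x + 4 + O(x^7).
The coefficient of x^6 is 0.

Final answer: 0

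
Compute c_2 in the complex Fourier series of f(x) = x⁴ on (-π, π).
Compute the real Fourier coefficients first: a_2 = -3 + 2·π^2, b_2 = 0.
Then c_2 = (a_2 − i·b_2)/2 = -3/2 + π^2.

Final answer: -3/2 + π^2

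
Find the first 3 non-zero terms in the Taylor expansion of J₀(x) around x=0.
x^4/64 - x^2/4 + 1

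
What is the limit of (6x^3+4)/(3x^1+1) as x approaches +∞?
This is an ∞/∞ indeterminate form as x → +∞.
Divide numerator and denominator by x^3 and let the lower-order terms vanish; the numerator's degree 3 exceeds the denominator's degree 1, so the quotient diverges.
Limit = ∞.

Final answer: ∞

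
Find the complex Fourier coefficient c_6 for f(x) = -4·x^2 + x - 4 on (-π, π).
Compute the real Fourier coefficients first: a_6 = -4/9, b_6 = -1/3.
Then c_6 = (a_6 − i·b_6)/2 = -2/9 + i/6.

Final answer: -2/9 + i/6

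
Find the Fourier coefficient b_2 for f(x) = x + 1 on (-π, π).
b_2 = (1/π) ∫_{-π}^{π} f(x)·sin(2x) dx.
Evaluate the integral (use parity and integration by parts as needed): b_2 = -1.

Final answer: -1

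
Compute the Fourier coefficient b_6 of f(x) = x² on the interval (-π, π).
b_6 = (1/π) ∫_{-π}^{π} f(x)·sin(6x) dx.
Evaluate the integral (use parity and integration by parts as needed): b_6 = 0.

Final answer: 0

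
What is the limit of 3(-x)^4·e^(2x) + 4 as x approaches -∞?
The product is a 0·∞ indeterminate form at x → -∞.
Rewrite the product as 3(-x)^4 / e^(-2x) (an ∞/∞ form) and apply L'Hôpital, or use the standard hierarchy e^(2|x|) ≫ |(-x)^4| as x → -∞.
The indeterminate product → 0, so the limit = 4.

Final answer: 4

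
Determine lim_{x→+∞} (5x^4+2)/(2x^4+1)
This is an ∞/∞ indeterminate form as x → +∞.
Divide numerator and denominator by x^4 and let the lower-order terms vanish; the leading terms give 5/2.
Limit = 5/2.

Final answer: 5/2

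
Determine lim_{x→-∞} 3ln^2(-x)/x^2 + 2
The quotient is an ∞/∞ indeterminate form as x → -∞.
Compare growth rates of the dominant terms (exponentials ≫ polynomials ≫ logarithms), or apply L'Hôpital's rule; the quotient → 0.
Adding the constant: 0 + 2 = 2. Limit = 2.

Final answer: 2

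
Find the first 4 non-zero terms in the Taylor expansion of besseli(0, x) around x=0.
x^6/2304 + x^4/64 + x^2/4 + 1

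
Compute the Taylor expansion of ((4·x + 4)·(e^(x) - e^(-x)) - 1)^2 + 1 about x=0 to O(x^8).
199·x^7/35 + 1082·x^6/45 + 638·x^5/15 + 248·x^4/3 + 376·x^3/3 + 48·x^2 - 16·x + 2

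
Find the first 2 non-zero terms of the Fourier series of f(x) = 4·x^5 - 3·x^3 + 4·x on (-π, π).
(-166·π^2 + 8·π^4 + 1004)·sin(x) + (-4·π^4 - 77/2 + 23·π^2)·sin(2·x)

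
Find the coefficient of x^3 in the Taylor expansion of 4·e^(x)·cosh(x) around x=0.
Expand to order 3: 4·e^(x)·cosh(x) = 8·x^3/3 + 4·x^2 + 4·x + 4 + O(x^4).
The coefficient of x^3 is 8/3.

Final answer: 8/3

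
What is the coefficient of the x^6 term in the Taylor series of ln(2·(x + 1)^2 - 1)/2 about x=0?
Expand to order 6: ln(2·(x + 1)^2 - 1)/2 = -132·x^6 + 232·x^5/5 - 17·x^4 + 20·x^3/3 - 3·x^2 + 2·x + O(x^7).
The coefficient of x^6 is -132.

Final answer: -132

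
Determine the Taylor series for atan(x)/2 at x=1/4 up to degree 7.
atan(1/4)/2 + 8·(x - 1/4)/17 - 32·(x - 1/4)^2/289 - 1664·(x - 1/4)^3/14739 + 7680·(x - 1/4)^4/83521 + 206848·(x - 1/4)^5/7099285 - 5005312·(x - 1/4)^6/72412707 + 23822336·(x - 1/4)^7/2872370711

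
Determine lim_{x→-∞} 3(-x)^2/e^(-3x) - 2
The quotient is an ∞/∞ indeterminate form as x → -∞.
Compare growth rates of the dominant terms (exponentials ≫ polynomials ≫ logarithms), or apply L'Hôpital's rule; the quotient → 0.
Adding the constant: 0 - 2 = -2. Limit = -2.

Final answer: -2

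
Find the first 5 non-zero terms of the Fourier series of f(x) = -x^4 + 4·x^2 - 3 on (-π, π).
(-64 + 8·π^2)·cos(x) + (7 - 2·π^2)·cos(2·x) + (-64/27 + 8·π^2/9)·cos(3·x) + (19/16 - π^2/2)·cos(4·x) - π^4/5 - 3 + 4·π^2/3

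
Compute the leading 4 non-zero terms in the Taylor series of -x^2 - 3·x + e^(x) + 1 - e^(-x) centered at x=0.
x^3/3 - x^2 - x + 1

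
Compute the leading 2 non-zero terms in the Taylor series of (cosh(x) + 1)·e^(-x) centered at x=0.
2 - 2·x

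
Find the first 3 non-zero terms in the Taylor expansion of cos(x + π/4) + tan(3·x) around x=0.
-√(2)·x^2/4 + x·(3 - √(2)/2) + √(2)/2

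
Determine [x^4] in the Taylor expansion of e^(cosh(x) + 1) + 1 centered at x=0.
Expand to order 4: e^(cosh(x) + 1) + 1 = x^4·e^(2)/6 + x^2·e^(2)/2 + 1 + e^(2) + O(x^5).
The coefficient of x^4 is e^(2)/6.

Final answer: e^(2)/6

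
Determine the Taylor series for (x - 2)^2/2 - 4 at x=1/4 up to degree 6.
-79/32 - 7·(x - 1/4)/4 + (x - 1/4)^2/2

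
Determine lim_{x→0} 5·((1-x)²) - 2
Direct substitution at x = 0 gives 3.

Final answer: 3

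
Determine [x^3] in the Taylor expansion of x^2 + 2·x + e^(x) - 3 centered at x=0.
Expand to order 3: x^2 + 2·x + e^(x) - 3 = x^3/6 + 3·x^2/2 + 3·x - 2 + O(x^4).
The coefficient of x^3 is 1/6.

Final answer: 1/6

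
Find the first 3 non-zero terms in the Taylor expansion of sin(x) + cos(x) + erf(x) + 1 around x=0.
-x^2/2 + x·(1 + 2/√(π)) + 2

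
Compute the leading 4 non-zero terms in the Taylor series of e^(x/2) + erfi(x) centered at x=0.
x^3·(1/48 + 2/(3·√(π))) + x^2/8 + x·(1/2 + 2/√(π)) + 1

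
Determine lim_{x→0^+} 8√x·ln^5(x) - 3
The product is a 0·∞ indeterminate form at x → 0⁺.
Rewrite the product as 8·ln^5(x) / x^(-1/2) and apply L'Hôpital, or use the standard hierarchy x^(-1/2) ≫ |ln x|^5 as x → 0⁺.
The indeterminate product → 0, so the limit = -3.

Final answer: -3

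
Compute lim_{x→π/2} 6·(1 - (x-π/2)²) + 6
Direct substitution at x = π/2 gives 12.

Final answer: 12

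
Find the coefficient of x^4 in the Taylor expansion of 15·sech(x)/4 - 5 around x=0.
Expand to order 4: 15·sech(x)/4 - 5 = 25·x^4/32 - 15·x^2/8 - 5/4 + O(x^5).
The coefficient of x^4 is 25/32.

Final answer: 25/32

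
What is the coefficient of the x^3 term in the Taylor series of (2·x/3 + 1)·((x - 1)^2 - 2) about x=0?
Expand to order 3: (2·x/3 + 1)·((x - 1)^2 - 2) = 2·x^3/3 - x^2/3 - 8·x/3 - 1 + O(x^4).
The coefficient of x^3 is 2/3.

Final answer: 2/3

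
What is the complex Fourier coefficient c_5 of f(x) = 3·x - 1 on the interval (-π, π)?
Compute the real Fourier coefficients first: a_5 = 0, b_5 = 6/5.
Then c_5 = (a_5 − i·b_5)/2 = -3·i/5.

Final answer: -3·i/5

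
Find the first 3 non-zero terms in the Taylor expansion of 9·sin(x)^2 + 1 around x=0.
-3·x^4 + 9·x^2 + 1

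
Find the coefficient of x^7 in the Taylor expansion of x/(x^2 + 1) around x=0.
Expand to order 7: x/(x^2 + 1) = -x^7 + x^5 - x^3 + x + O(x^8).
The coefficient of x^7 is -1.

Final answer: -1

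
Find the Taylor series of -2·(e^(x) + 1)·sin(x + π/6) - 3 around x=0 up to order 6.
x^6·(1/720 + √(3)/90) + x^5·(1/30 + √(3)/40) + x^4/8 + x^3·(1/3 - √(3)/6) + x^2·(1/2 - √(3)) + x·(-2·√(3) - 1) - 5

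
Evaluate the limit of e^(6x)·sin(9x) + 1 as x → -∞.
Evaluate the dominant behaviour as x → -∞; each term tends to a finite value or vanishes.
Limit = 1.

Final answer: 1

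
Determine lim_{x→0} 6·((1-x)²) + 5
Direct substitution at x = 0 gives 11.

Final answer: 11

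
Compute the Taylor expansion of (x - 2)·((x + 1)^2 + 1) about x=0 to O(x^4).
x^3 - 2·x - 4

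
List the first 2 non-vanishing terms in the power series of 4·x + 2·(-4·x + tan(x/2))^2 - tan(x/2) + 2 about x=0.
7·x/2 + 2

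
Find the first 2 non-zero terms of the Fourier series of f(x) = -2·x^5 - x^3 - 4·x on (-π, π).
(-476 - 4·π^4 + 78·π^2)·sin(x) + (-9·π^2 + 35/2 + 2·π^4)·sin(2·x)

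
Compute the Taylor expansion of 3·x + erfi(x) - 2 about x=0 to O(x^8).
x^7/(21·√(π)) + x^5/(5·√(π)) + 2·x^3/(3·√(π)) + x·(2/√(π) + 3) - 2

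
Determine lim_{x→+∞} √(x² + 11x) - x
As x → +∞: multiply by the conjugate to get (11x)/(√(x²+11x)+x); the denominator ~ 2x, so the limit is 11/2.
Limit = 11/2.

Final answer: 11/2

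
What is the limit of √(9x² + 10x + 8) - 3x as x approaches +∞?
As x → +∞: multiply by the conjugate to get (10x+8)/(√(9x²+10x+8)+3x); the denominator ~ 6x, so the limit is 10/6 = 5/3.
Limit = 5/3.

Final answer: 5/3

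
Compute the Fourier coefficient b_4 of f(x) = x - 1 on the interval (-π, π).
b_4 = (1/π) ∫_{-π}^{π} f(x)·sin(4x) dx.
Evaluate the integral (use parity and integration by parts as needed): b_4 = -1/2.

Final answer: -1/2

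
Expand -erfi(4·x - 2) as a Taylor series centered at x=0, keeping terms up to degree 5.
-23552·x^5·e^(4)/(3·√(π)) + 5632·x^4·e^(4)/(3·√(π)) - 384·x^3·e^(4)/√(π) + 64·x^2·e^(4)/√(π) - 8·x·e^(4)/√(π) + erfi(2)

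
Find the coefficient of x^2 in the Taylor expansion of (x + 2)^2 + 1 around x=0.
Expand to order 2: (x + 2)^2 + 1 = x^2 + 4·x + 5 + O(x^3).
The coefficient of x^2 is 1.

Final answer: 1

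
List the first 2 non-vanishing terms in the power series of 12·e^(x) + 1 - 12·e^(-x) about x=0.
24·x + 1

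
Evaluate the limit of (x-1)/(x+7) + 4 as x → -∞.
Evaluate the dominant behaviour as x → -∞; each term tends to a finite value or vanishes.
Limit = 5.

Final answer: 5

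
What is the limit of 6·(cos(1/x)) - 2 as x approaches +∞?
Evaluate the dominant behaviour as x → +∞; each term tends to a finite value or vanishes.
Limit = 4.

Final answer: 4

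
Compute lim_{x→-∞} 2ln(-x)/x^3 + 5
The quotient is an ∞/∞ indeterminate form as x → -∞.
Compare growth rates of the dominant terms (exponentials ≫ polynomials ≫ logarithms), or apply L'Hôpital's rule; the quotient → 0.
Adding the constant: 0 + 5 = 5. Limit = 5.

Final answer: 5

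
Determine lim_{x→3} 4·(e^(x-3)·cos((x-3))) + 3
Direct substitution at x = 3 gives 7.

Final answer: 7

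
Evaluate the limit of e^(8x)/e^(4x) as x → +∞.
This is an ∞/∞ indeterminate form as x → +∞.
Rewrite e^(8x)/e^(4x) = e^((8−4)x) = e^(4x); the exponent coefficient is 4 > 0 so e^(4x) → ∞.
Limit = ∞.

Final answer: ∞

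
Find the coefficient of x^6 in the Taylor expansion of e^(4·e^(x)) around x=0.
10589·e^(4)/180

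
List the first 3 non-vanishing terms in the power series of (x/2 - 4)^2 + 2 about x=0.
x^2/4 - 4·x + 18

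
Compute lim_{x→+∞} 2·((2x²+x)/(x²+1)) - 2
Evaluate the dominant behaviour as x → +∞; each term tends to a finite value or vanishes.
Limit = 2.

Final answer: 2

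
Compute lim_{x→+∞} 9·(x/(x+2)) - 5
Evaluate the dominant behaviour as x → +∞; each term tends to a finite value or vanishes.
Limit = 4.

Final answer: 4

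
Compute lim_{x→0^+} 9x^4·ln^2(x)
This is a 0·∞ indeterminate form at x → 0⁺.
Rewrite the product as 9·ln^2(x) / x^(-4) and apply L'Hôpital, or use the standard hierarchy x^(-4) ≫ |ln x|^2 as x → 0⁺.
The indeterminate product → 0, so the limit = 0.

Final answer: 0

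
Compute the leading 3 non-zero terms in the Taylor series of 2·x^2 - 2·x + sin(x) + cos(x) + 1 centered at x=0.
3·x^2/2 - x + 2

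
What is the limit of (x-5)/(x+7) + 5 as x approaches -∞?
Evaluate the dominant behaviour as x → -∞; each term tends to a finite value or vanishes.
Limit = 6.

Final answer: 6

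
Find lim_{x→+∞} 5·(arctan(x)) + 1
Evaluate the dominant behaviour as x → +∞; each term tends to a finite value or vanishes.
Limit = 1 + 5·π/2.

Final answer: 1 + 5·π/2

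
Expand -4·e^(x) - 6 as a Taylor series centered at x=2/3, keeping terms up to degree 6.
-4·e^(2/3) - 6 - 4·e^(2/3)·(x - 2/3) - 2·e^(2/3)·(x - 2/3)^2 - 2·e^(2/3)·(x - 2/3)^3/3 - e^(2/3)·(x - 2/3)^4/6 - e^(2/3)·(x - 2/3)^5/30 - e^(2/3)·(x - 2/3)^6/180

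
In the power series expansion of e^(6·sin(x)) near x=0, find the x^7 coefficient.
Expand to order 7: e^(6·sin(x)) = 653·x^7/120 + 148·x^6/5 + 937·x^5/20 + 48·x^4 + 35·x^3 + 18·x^2 + 6·x + 1 + O(x^8).
The coefficient of x^7 is 653/120.

Final answer: 653/120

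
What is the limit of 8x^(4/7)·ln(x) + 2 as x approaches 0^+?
The product is a 0·∞ indeterminate form at x → 0⁺.
Rewrite the product as 8·ln(x) / x^(-4/7) and apply L'Hôpital, or use the standard hierarchy x^(-4/7) ≫ |ln x| as x → 0⁺.
The indeterminate product → 0, so the limit = 2.

Final answer: 2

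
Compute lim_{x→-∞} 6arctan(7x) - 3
Evaluate the dominant behaviour as x → -∞; each term tends to a finite value or vanishes.
Limit = -3·π - 3.

Final answer: -3·π - 3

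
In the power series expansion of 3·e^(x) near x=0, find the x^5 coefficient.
Expand to order 5: 3·e^(x) = x^5/40 + x^4/8 + x^3/2 + 3·x^2/2 + 3·x + 3 + O(x^6).
The coefficient of x^5 is 1/40.

Final answer: 1/40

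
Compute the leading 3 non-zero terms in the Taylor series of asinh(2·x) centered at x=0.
12·x^5/5 - 4·x^3/3 + 2·x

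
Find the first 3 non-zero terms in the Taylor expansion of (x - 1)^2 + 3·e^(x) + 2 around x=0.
5·x^2/2 + x + 6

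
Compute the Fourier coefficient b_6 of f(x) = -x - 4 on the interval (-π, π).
b_6 = (1/π) ∫_{-π}^{π} f(x)·sin(6x) dx.
Evaluate the integral (use parity and integration by parts as needed): b_6 = 1/3.

Final answer: 1/3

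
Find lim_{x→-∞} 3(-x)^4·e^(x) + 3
The product is a 0·∞ indeterminate form at x → -∞.
Rewrite the product as 3(-x)^4 / e^(-x) (an ∞/∞ form) and apply L'Hôpital, or use the standard hierarchy e^(|x|) ≫ |(-x)^4| as x → -∞.
The indeterminate product → 0, so the limit = 3.

Final answer: 3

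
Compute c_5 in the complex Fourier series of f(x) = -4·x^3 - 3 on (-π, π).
Compute the real Fourier coefficients first: a_5 = 0, b_5 = 48/125 - 8·π^2/5.
Then c_5 = (a_5 − i·b_5)/2 = -24·i/125 + 4·i·π^2/5.

Final answer: -24·i/125 + 4·i·π^2/5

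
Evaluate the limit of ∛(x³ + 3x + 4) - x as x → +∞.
This is an ∞ − ∞ indeterminate form.
Multiply by (A² + AB + B²)/(A² + AB + B²) where A = ∛(x³+3x + 4), B = x to use A³ − B³ = (A−B)(A²+AB+B²); the x³ terms cancel, leaving (3x + 4)/(A²+AB+B²) with denominator ~ 3x², so the limit is 0.
Limit = 0.

Final answer: 0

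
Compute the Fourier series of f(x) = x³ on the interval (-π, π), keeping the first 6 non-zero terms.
(-12 + 2·π^2)·sin(x) + (3/2 - π^2)·sin(2·x) + (-4/9 + 2·π^2/3)·sin(3·x) + (3/16 - π^2/2)·sin(4·x) + (-12/125 + 2·π^2/5)·sin(5·x) + (1/18 - π^2/3)·sin(6·x)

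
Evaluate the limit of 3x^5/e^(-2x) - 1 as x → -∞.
The quotient is an ∞/∞ indeterminate form as x → -∞.
Compare growth rates of the dominant terms (exponentials ≫ polynomials ≫ logarithms), or apply L'Hôpital's rule; the quotient → 0.
Adding the constant: 0 - 1 = -1. Limit = -1.

Final answer: -1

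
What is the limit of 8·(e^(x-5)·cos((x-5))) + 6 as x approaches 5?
Direct substitution at x = 5 gives 14.

Final answer: 14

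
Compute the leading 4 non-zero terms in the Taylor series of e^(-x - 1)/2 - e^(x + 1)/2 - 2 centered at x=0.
x^3·(-e/12 - e^(-1)/12) + x^2·(-e/4 + e^(-1)/4) + x·(-e/2 - e^(-1)/2) - 2 - e/2 + e^(-1)/2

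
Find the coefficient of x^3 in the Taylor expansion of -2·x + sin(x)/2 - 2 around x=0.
Expand to order 3: -2·x + sin(x)/2 - 2 = -x^3/12 - 3·x/2 - 2 + O(x^4).
The coefficient of x^3 is -1/12.

Final answer: -1/12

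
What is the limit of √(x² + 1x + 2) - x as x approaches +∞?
This is an ∞ − ∞ indeterminate form.
Multiply and divide by the conjugate √(x²+1x + 2) + x; the x² terms cancel, leaving (1x + 2)/(√(x²+1x + 2)+x) → 1/2.
Limit = 1/2.

Final answer: 1/2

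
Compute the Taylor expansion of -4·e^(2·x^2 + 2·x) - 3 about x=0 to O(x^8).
-7424·x^7/315 - 1216·x^6/45 - 416·x^5/15 - 80·x^4/3 - 64·x^3/3 - 16·x^2 - 8·x - 7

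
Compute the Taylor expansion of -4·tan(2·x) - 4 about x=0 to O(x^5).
-32·x^3/3 - 8·x - 4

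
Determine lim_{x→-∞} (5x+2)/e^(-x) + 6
The quotient is an ∞/∞ indeterminate form as x → -∞.
Compare growth rates of the dominant terms (exponentials ≫ polynomials ≫ logarithms), or apply L'Hôpital's rule; the quotient → 0.
Adding the constant: 0 + 6 = 6. Limit = 6.

Final answer: 6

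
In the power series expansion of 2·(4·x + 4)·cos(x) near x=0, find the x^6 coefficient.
Expand to order 6: 2·(4·x + 4)·cos(x) = -x^6/90 + x^5/3 + x^4/3 - 4·x^3 - 4·x^2 + 8·x + 8 + O(x^7).
The coefficient of x^6 is -1/90.

Final answer: -1/90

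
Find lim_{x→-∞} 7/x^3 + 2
Evaluate the dominant behaviour as x → -∞; each term tends to a finite value or vanishes.
Limit = 2.

Final answer: 2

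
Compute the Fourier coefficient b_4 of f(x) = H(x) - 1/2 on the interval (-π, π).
b_4 = (1/π) ∫_{-π}^{π} f(x)·sin(4x) dx.
Evaluate the integral (use parity and integration by parts as needed): b_4 = 0.

Final answer: 0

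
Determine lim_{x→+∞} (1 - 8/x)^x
As x → +∞: this is the defining limit (1 - 8/x)^x → e^(-8).
Limit = e^(-8).

Final answer: e^(-8)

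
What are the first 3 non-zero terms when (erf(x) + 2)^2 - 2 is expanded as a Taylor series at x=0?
4·x^2/π + 8·x/√(π) + 2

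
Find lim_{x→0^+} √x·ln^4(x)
This is a 0·∞ indeterminate form at x → 0⁺.
Rewrite the product as ln^4(x) / x^(-1/2) and apply L'Hôpital, or use the standard hierarchy x^(-1/2) ≫ |ln x|^4 as x → 0⁺.
The indeterminate product → 0, so the limit = 0.

Final answer: 0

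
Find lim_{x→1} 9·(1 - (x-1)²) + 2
Direct substitution at x = 1 gives 11.

Final answer: 11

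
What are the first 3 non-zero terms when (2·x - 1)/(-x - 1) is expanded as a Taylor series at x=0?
3·x^2 - 3·x + 1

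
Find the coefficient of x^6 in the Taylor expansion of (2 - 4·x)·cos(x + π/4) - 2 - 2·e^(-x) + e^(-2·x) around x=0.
11·√(2)/720 + 31/360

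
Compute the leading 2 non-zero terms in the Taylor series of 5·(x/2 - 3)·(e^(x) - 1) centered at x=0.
-5·x^2 - 15·x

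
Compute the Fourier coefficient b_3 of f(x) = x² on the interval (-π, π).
b_3 = (1/π) ∫_{-π}^{π} f(x)·sin(3x) dx.
Evaluate the integral (use parity and integration by parts as needed): b_3 = 0.

Final answer: 0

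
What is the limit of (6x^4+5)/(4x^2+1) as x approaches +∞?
This is an ∞/∞ indeterminate form as x → +∞.
Divide numerator and denominator by x^4 and let the lower-order terms vanish; the numerator's degree 4 exceeds the denominator's degree 2, so the quotient diverges.
Limit = ∞.

Final answer: ∞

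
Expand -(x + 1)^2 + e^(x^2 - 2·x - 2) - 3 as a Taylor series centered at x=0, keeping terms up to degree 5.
-13·x^5·e^(-2)/5 + 19·x^4·e^(-2)/6 - 10·x^3·e^(-2)/3 + x^2·(-1 + 3·e^(-2)) + x·(-2 - 2·e^(-2)) - 4 + e^(-2)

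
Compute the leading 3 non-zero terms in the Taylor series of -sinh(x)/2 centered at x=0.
-x^5/240 - x^3/12 - x/2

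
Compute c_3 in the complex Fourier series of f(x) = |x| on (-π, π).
Compute the real Fourier coefficients first: a_3 = -4/(9·π), b_3 = 0.
Then c_3 = (a_3 − i·b_3)/2 = -2/(9·π).

Final answer: -2/(9·π)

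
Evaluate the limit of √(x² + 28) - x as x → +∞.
This is an ∞ − ∞ indeterminate form.
Multiply and divide by the conjugate √(x²+28) + x; the x² terms cancel, leaving 28/(√(x²+28)+x) → 0.
Limit = 0.

Final answer: 0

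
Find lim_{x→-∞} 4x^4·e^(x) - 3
The product is a 0·∞ indeterminate form at x → -∞.
Rewrite the product as 4x^4 / e^(-x) (an ∞/∞ form) and apply L'Hôpital, or use the standard hierarchy e^(|x|) ≫ |x^4| as x → -∞.
The indeterminate product → 0, so the limit = -3.

Final answer: -3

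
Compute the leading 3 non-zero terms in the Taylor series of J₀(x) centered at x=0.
x^4/64 - x^2/4 + 1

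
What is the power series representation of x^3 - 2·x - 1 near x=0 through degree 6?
x^3 - 2·x - 1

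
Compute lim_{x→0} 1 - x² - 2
Direct substitution at x = 0 gives -1.

Final answer: -1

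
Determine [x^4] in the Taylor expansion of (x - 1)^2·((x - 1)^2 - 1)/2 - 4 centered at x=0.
Expand to order 4: (x - 1)^2·((x - 1)^2 - 1)/2 - 4 = x^4/2 - 2·x^3 + 5·x^2/2 - x - 4 + O(x^5).
The coefficient of x^4 is 1/2.

Final answer: 1/2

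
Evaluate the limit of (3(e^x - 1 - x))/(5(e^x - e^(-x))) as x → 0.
Both numerator and denominator → 0 as x → 0; this is a 0/0 indeterminate form.
Expand each to leading order near x = 0: numerator ~ 3·x^2/2, denominator ~ 10·x.
The limit of the ratio is 0.

Final answer: 0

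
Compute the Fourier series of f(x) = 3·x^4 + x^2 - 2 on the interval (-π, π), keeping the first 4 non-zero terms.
(140 - 24·π^2)·cos(x) + (-8 + 6·π^2)·cos(2·x) + (4/3 - 8·π^2/3)·cos(3·x) - 2 + π^2/3 + 3·π^4/5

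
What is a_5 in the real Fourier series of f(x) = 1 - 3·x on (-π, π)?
a_5 = (1/π) ∫_{-π}^{π} f(x)·cos(5x) dx.
Evaluate the integral (use parity and integration by parts as needed): a_5 = 0.

Final answer: 0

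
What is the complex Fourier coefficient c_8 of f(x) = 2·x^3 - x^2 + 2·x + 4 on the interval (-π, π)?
Compute the real Fourier coefficients first: a_8 = -1/16, b_8 = -π^2/2 - 29/64.
Then c_8 = (a_8 − i·b_8)/2 = -1/32 + 29·i/128 + i·π^2/4.

Final answer: -1/32 + 29·i/128 + i·π^2/4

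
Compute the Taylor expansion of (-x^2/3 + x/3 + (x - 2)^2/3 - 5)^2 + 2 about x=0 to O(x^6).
x^2 + 22·x/3 + 139/9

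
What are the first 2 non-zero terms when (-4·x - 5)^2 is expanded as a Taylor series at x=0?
40·x + 25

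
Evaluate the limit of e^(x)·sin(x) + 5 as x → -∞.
Evaluate the dominant behaviour as x → -∞; each term tends to a finite value or vanishes.
Limit = 5.

Final answer: 5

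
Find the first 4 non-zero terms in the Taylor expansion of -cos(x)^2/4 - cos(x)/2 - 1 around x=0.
17·x^6/1440 - 5·x^4/48 + x^2/2 - 7/4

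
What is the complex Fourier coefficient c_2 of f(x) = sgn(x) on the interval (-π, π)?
Compute the real Fourier coefficients first: a_2 = 0, b_2 = 0.
Then c_2 = (a_2 − i·b_2)/2 = 0.

Final answer: 0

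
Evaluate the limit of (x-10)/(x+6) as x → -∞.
Evaluate the dominant behaviour as x → -∞; each term tends to a finite value or vanishes.
Limit = 1.

Final answer: 1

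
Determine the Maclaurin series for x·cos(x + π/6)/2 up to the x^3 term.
-√(3)·x^3/8 - x^2/4 + √(3)·x/4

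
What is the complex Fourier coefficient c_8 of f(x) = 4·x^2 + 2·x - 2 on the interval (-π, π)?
Compute the real Fourier coefficients first: a_8 = 1/4, b_8 = -1/2.
Then c_8 = (a_8 − i·b_8)/2 = 1/8 + i/4.

Final answer: 1/8 + i/4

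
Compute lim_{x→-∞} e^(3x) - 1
Evaluate the dominant behaviour as x → -∞; each term tends to a finite value or vanishes.
Limit = -1.

Final answer: -1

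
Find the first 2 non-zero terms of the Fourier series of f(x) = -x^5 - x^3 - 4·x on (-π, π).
(-236 - 2·π^4 + 38·π^2)·sin(x) + (-4·π^2 + 10 + π^4)·sin(2·x)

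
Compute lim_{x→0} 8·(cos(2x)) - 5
Direct substitution at x = 0 gives 3.

Final answer: 3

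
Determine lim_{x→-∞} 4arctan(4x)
Evaluate the dominant behaviour as x → -∞; each term tends to a finite value or vanishes.
Limit = -2·π.

Final answer: -2·π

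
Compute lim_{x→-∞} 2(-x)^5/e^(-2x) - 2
The quotient is an ∞/∞ indeterminate form as x → -∞.
Compare growth rates of the dominant terms (exponentials ≫ polynomials ≫ logarithms), or apply L'Hôpital's rule; the quotient → 0.
Adding the constant: 0 - 2 = -2. Limit = -2.

Final answer: -2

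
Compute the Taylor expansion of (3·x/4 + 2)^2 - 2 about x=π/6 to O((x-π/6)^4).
π^2/64 + π/2 + 2 + (3·π/16 + 3)·(x - π/6) + 9·(x - π/6)^2/16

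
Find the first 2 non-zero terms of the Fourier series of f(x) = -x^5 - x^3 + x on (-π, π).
(-226 - 2·π^4 + 38·π^2)·sin(x) + (-4·π^2 + 5 + π^4)·sin(2·x)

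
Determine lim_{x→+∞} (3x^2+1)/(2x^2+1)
This is an ∞/∞ indeterminate form as x → +∞.
Divide numerator and denominator by x^2 and let the lower-order terms vanish; the leading terms give 3/2.
Limit = 3/2.

Final answer: 3/2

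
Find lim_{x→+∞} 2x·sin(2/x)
As x → +∞: let u = 2/x → 0⁺; then 2·x·sin(2/x) = 2·2·sin(u)/u → 2·2·1 = 4.
Limit = 4.

Final answer: 4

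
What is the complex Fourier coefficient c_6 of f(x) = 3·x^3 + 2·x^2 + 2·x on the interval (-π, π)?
Compute the real Fourier coefficients first: a_6 = 2/9, b_6 = -π^2 - 1/2.
Then c_6 = (a_6 − i·b_6)/2 = 1/9 + i/4 + i·π^2/2.

Final answer: 1/9 + i/4 + i·π^2/2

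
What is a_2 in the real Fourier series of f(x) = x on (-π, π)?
a_2 = (1/π) ∫_{-π}^{π} f(x)·cos(2x) dx.
Evaluate the integral (use parity and integration by parts as needed): a_2 = 0.

Final answer: 0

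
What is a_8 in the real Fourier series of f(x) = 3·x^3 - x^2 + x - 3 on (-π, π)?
a_8 = (1/π) ∫_{-π}^{π} f(x)·cos(8x) dx.
Evaluate the integral (use parity and integration by parts as needed): a_8 = -1/16.

Final answer: -1/16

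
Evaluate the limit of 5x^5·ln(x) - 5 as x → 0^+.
The product is a 0·∞ indeterminate form at x → 0⁺.
Rewrite the product as 5·ln(x) / x^(-5) and apply L'Hôpital, or use the standard hierarchy x^(-5) ≫ |ln x| as x → 0⁺.
The indeterminate product → 0, so the limit = -5.

Final answer: -5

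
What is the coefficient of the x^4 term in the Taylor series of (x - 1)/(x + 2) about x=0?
Expand to order 4: (x - 1)/(x + 2) = -3·x^4/32 + 3·x^3/16 - 3·x^2/8 + 3·x/4 - 1/2 + O(x^5).
The coefficient of x^4 is -3/32.

Final answer: -3/32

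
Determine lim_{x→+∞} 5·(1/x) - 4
Evaluate the dominant behaviour as x → +∞; each term tends to a finite value or vanishes.
Limit = -4.

Final answer: -4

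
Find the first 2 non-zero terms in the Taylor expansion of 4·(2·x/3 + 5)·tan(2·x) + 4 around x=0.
40·x + 4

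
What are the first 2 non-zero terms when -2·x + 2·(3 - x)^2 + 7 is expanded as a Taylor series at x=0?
25 - 14·x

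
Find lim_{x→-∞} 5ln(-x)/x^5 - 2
The quotient is an ∞/∞ indeterminate form as x → -∞.
Compare growth rates of the dominant terms (exponentials ≫ polynomials ≫ logarithms), or apply L'Hôpital's rule; the quotient → 0.
Adding the constant: 0 - 2 = -2. Limit = -2.

Final answer: -2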